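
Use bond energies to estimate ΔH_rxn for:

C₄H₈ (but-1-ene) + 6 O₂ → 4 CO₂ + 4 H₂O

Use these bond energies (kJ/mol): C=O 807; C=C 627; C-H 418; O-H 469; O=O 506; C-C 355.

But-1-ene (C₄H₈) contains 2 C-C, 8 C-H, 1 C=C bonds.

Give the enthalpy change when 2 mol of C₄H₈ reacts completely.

ΔH = −4982 kJ

Bonds broken (reactants):
  C-C: 2 × 355 = 710
  C-H: 8 × 418 = 3344
  C=C: 1 × 627 = 627
  O=O: 6 × 506 = 3036
  Σ(broken) = 7717 kJ
Bonds formed (products):
  C=O: 8 × 807 = 6456
  O-H: 8 × 469 = 3752
  Σ(formed) = 10208 kJ
ΔH = Σ(broken) − Σ(formed) = 7717 − 10208 = −2491 kJ
For 2× the reaction as written: 2 × (−2491) = −4982 kJ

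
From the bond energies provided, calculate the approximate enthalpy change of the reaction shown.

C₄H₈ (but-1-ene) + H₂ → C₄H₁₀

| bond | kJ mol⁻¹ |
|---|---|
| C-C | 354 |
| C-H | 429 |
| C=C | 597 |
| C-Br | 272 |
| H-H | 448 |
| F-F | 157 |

Bonds broken (reactants):
  C-C: 2 × 354 = 708
  C-H: 8 × 429 = 3432
  C=C: 1 × 597 = 597
  H-H: 1 × 448 = 448
  Σ(broken) = 5185 kJ
Bonds formed (products):
  C-C: 3 × 354 = 1062
  C-H: 10 × 429 = 4290
  Σ(formed) = 5352 kJ
ΔH = Σ(broken) − Σ(formed) = 5185 − 5352 = −167 kJ

ΔH ≈ −167 kJ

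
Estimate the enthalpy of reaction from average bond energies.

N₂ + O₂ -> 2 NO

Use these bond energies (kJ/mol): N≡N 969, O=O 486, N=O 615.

Bonds broken (reactants):
  N≡N: 1 × 969 = 969
  O=O: 1 × 486 = 486
  Σ(broken) = 1455 kJ
Bonds formed (products):
  N=O: 2 × 615 = 1230
  Σ(formed) = 1230 kJ
ΔH = Σ(broken) − Σ(formed) = 1455 − 1230 = +225 kJ

ΔH ≈ +225 kJ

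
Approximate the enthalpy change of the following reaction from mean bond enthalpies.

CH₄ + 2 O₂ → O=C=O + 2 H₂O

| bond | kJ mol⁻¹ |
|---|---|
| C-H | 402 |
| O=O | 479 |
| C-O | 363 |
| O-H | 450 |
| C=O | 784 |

Bonds broken (reactants):
  C-H: 4 × 402 = 1608
  O=O: 2 × 479 = 958
  Σ(broken) = 2566 kJ
Bonds formed (products):
  C=O: 2 × 784 = 1568
  O-H: 4 × 450 = 1800
  Σ(formed) = 3368 kJ
ΔH = Σ(broken) − Σ(formed) = 2566 − 3368 = −802 kJ

ΔH ≈ −802 kJ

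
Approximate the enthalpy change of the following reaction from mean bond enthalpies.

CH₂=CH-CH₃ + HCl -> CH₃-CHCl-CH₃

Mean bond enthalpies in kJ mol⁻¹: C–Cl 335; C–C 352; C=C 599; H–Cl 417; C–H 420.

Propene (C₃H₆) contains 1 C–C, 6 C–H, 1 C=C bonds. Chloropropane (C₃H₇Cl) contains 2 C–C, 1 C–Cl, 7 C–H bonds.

ΔH ≈ −91 kJ

Bonds broken (reactants):
  C–C: 1 × 352 = 352
  C–H: 6 × 420 = 2520
  C=C: 1 × 599 = 599
  H–Cl: 1 × 417 = 417
  Σ(broken) = 3888 kJ
Bonds formed (products):
  C–C: 2 × 352 = 704
  C–Cl: 1 × 335 = 335
  C–H: 7 × 420 = 2940
  Σ(formed) = 3979 kJ
ΔH = Σ(broken) − Σ(formed) = 3888 − 3979 = −91 kJ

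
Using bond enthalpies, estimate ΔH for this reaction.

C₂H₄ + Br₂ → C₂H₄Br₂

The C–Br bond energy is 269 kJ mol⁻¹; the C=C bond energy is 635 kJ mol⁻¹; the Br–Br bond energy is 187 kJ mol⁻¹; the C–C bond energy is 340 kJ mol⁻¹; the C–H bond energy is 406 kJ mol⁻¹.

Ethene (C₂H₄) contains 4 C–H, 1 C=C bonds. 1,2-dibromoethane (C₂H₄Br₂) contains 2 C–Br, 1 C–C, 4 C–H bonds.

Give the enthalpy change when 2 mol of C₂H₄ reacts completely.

Bonds broken (reactants):
  Br–Br: 1 × 187 = 187
  C–H: 4 × 406 = 1624
  C=C: 1 × 635 = 635
  Σ(broken) = 2446 kJ
Bonds formed (products):
  C–Br: 2 × 269 = 538
  C–C: 1 × 340 = 340
  C–H: 4 × 406 = 1624
  Σ(formed) = 2502 kJ
ΔH = Σ(broken) − Σ(formed) = 2446 − 2502 = −56 kJ
For 2× the reaction as written: 2 × (−56) = −112 kJ

ΔH = −112 kJ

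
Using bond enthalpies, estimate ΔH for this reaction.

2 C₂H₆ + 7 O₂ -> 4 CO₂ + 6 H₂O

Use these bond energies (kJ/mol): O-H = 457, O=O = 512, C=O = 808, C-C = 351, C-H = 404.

ΔH ≈ −2814 kJ

Bonds broken (reactants):
  C-C: 2 × 351 = 702
  C-H: 12 × 404 = 4848
  O=O: 7 × 512 = 3584
  Σ(broken) = 9134 kJ
Bonds formed (products):
  C=O: 8 × 808 = 6464
  O-H: 12 × 457 = 5484
  Σ(formed) = 11948 kJ
ΔH = Σ(broken) − Σ(formed) = 9134 − 11948 = −2814 kJ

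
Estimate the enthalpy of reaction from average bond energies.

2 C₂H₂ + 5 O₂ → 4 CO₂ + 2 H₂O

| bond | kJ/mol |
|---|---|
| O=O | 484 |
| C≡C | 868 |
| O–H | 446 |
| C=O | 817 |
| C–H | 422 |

Bonds broken (reactants):
  C≡C: 2 × 868 = 1736
  C–H: 4 × 422 = 1688
  O=O: 5 × 484 = 2420
  Σ(broken) = 5844 kJ
Bonds formed (products):
  C=O: 8 × 817 = 6536
  O–H: 4 × 446 = 1784
  Σ(formed) = 8320 kJ
ΔH = Σ(broken) − Σ(formed) = 5844 − 8320 = −2476 kJ

ΔH ≈ −2476 kJ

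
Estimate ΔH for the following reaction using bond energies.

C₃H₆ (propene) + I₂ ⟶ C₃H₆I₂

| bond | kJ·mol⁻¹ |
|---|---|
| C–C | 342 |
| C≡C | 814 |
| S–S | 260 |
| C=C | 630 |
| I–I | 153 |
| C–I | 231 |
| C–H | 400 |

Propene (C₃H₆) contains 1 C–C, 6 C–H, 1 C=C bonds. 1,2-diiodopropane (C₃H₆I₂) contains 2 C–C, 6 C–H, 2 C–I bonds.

ΔH ≈ −21 kJ

Bonds broken (reactants):
  C–C: 1 × 342 = 342
  C–H: 6 × 400 = 2400
  C=C: 1 × 630 = 630
  I–I: 1 × 153 = 153
  Σ(broken) = 3525 kJ
Bonds formed (products):
  C–C: 2 × 342 = 684
  C–H: 6 × 400 = 2400
  C–I: 2 × 231 = 462
  Σ(formed) = 3546 kJ
ΔH = Σ(broken) − Σ(formed) = 3525 − 3546 = −21 kJ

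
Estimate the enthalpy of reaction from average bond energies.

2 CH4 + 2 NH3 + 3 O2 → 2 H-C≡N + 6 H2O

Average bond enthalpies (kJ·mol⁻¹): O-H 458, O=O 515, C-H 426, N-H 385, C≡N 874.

ΔH ≈ −833 kJ

Bonds broken (reactants):
  C-H: 8 × 426 = 3408
  N-H: 6 × 385 = 2310
  O=O: 3 × 515 = 1545
  Σ(broken) = 7263 kJ
Bonds formed (products):
  C≡N: 2 × 874 = 1748
  C-H: 2 × 426 = 852
  O-H: 12 × 458 = 5496
  Σ(formed) = 8096 kJ
ΔH = Σ(broken) − Σ(formed) = 7263 − 8096 = −833 kJ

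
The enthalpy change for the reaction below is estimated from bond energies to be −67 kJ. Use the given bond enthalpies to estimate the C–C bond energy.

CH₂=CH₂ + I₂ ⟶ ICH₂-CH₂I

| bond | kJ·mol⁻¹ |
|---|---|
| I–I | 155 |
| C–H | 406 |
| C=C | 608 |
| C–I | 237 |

Let D be the C–C bond energy.
Σ(broken) = 4×406 + 1×608 + 1×155 = 2387
Σ(formed) = 1×D + 4×406 + 2×237 = 2098 + D
ΔH = Σ(broken) − Σ(formed) = (2387) − (2098 + D) = +289 − D
Setting this equal to −67 kJ gives D = 356 kJ/mol.

D(C–C) ≈ 356 kJ/mol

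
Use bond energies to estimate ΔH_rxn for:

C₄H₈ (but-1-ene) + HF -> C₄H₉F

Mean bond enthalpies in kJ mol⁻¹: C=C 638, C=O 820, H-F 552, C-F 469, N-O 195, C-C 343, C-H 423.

ΔH ≈ −45 kJ

Bonds broken (reactants):
  C-C: 2 × 343 = 686
  C-H: 8 × 423 = 3384
  C=C: 1 × 638 = 638
  H-F: 1 × 552 = 552
  Σ(broken) = 5260 kJ
Bonds formed (products):
  C-C: 3 × 343 = 1029
  C-F: 1 × 469 = 469
  C-H: 9 × 423 = 3807
  Σ(formed) = 5305 kJ
ΔH = Σ(broken) − Σ(formed) = 5260 − 5305 = −45 kJ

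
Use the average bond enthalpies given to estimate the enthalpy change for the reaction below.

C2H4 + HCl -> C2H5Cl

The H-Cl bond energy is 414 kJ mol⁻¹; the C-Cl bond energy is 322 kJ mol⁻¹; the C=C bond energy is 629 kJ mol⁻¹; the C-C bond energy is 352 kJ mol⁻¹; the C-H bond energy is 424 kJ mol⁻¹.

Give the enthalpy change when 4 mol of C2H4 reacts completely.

Bonds broken (reactants):
  C-H: 4 × 424 = 1696
  C=C: 1 × 629 = 629
  H-Cl: 1 × 414 = 414
  Σ(broken) = 2739 kJ
Bonds formed (products):
  C-C: 1 × 352 = 352
  C-Cl: 1 × 322 = 322
  C-H: 5 × 424 = 2120
  Σ(formed) = 2794 kJ
ΔH = Σ(broken) − Σ(formed) = 2739 − 2794 = −55 kJ
For 4× the reaction as written: 4 × (−55) = −220 kJ

ΔH = −220 kJ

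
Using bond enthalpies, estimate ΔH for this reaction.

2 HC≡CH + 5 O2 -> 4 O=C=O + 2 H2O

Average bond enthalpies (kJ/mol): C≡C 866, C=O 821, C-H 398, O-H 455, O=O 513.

Bonds broken (reactants):
  C≡C: 2 × 866 = 1732
  C-H: 4 × 398 = 1592
  O=O: 5 × 513 = 2565
  Σ(broken) = 5889 kJ
Bonds formed (products):
  C=O: 8 × 821 = 6568
  O-H: 4 × 455 = 1820
  Σ(formed) = 8388 kJ
ΔH = Σ(broken) − Σ(formed) = 5889 − 8388 = −2499 kJ

ΔH ≈ −2499 kJ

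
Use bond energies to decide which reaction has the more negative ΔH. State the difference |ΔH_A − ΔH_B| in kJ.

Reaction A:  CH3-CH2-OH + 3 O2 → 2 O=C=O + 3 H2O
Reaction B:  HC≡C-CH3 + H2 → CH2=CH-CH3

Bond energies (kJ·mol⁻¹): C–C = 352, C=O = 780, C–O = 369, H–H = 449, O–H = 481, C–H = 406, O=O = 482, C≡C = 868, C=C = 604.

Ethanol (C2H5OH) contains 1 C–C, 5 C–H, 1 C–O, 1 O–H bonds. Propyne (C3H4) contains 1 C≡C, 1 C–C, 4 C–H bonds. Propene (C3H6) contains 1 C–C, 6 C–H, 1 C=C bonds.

Reaction A, by 1229 kJ

Reaction A:
  Bonds broken (reactants):
    C–C: 1 × 352 = 352
    C–H: 5 × 406 = 2030
    C–O: 1 × 369 = 369
    O–H: 1 × 481 = 481
    O=O: 3 × 482 = 1446
    Σ(broken) = 4678 kJ
  Bonds formed (products):
    C=O: 4 × 780 = 3120
    O–H: 6 × 481 = 2886
    Σ(formed) = 6006 kJ
  ΔH_A = 4678 − 6006 = −1328 kJ
Reaction B:
  Bonds broken (reactants):
    C≡C: 1 × 868 = 868
    C–C: 1 × 352 = 352
    C–H: 4 × 406 = 1624
    H–H: 1 × 449 = 449
    Σ(broken) = 3293 kJ
  Bonds formed (products):
    C–C: 1 × 352 = 352
    C–H: 6 × 406 = 2436
    C=C: 1 × 604 = 604
    Σ(formed) = 3392 kJ
  ΔH_B = 3293 − 3392 = −99 kJ
ΔH_A − ΔH_B = −1229 kJ, so reaction A has the more negative ΔH; |ΔH_A − ΔH_B| = 1229 kJ.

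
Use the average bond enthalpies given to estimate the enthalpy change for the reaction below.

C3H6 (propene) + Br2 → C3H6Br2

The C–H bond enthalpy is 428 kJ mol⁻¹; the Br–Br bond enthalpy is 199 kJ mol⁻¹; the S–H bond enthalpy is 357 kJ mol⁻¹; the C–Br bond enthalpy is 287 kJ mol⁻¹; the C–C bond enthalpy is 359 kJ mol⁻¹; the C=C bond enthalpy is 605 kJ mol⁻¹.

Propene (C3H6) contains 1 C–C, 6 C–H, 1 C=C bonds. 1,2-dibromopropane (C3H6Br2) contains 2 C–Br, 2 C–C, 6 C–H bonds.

Bonds broken (reactants):
  Br–Br: 1 × 199 = 199
  C–C: 1 × 359 = 359
  C–H: 6 × 428 = 2568
  C=C: 1 × 605 = 605
  Σ(broken) = 3731 kJ
Bonds formed (products):
  C–Br: 2 × 287 = 574
  C–C: 2 × 359 = 718
  C–H: 6 × 428 = 2568
  Σ(formed) = 3860 kJ
ΔH = Σ(broken) − Σ(formed) = 3731 − 3860 = −129 kJ

ΔH ≈ −129 kJ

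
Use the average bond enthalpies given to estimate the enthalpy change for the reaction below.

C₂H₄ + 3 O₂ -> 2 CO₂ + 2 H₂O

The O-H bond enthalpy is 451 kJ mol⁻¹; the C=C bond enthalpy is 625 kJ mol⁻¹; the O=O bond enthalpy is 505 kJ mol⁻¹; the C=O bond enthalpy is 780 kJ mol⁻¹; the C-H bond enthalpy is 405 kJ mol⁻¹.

Bonds broken (reactants):
  C-H: 4 × 405 = 1620
  C=C: 1 × 625 = 625
  O=O: 3 × 505 = 1515
  Σ(broken) = 3760 kJ
Bonds formed (products):
  C=O: 4 × 780 = 3120
  O-H: 4 × 451 = 1804
  Σ(formed) = 4924 kJ
ΔH = Σ(broken) − Σ(formed) = 3760 − 4924 = −1164 kJ

ΔH ≈ −1164 kJ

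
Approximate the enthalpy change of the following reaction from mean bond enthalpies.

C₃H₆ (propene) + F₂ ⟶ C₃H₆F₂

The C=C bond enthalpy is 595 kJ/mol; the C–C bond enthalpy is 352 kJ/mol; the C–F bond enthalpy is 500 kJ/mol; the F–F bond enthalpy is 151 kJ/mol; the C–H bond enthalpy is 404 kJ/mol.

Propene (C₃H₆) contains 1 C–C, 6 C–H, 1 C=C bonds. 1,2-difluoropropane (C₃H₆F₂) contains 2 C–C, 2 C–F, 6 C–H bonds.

Bonds broken (reactants):
  C–C: 1 × 352 = 352
  C–H: 6 × 404 = 2424
  C=C: 1 × 595 = 595
  F–F: 1 × 151 = 151
  Σ(broken) = 3522 kJ
Bonds formed (products):
  C–C: 2 × 352 = 704
  C–F: 2 × 500 = 1000
  C–H: 6 × 404 = 2424
  Σ(formed) = 4128 kJ
ΔH = Σ(broken) − Σ(formed) = 3522 − 4128 = −606 kJ

ΔH ≈ −606 kJ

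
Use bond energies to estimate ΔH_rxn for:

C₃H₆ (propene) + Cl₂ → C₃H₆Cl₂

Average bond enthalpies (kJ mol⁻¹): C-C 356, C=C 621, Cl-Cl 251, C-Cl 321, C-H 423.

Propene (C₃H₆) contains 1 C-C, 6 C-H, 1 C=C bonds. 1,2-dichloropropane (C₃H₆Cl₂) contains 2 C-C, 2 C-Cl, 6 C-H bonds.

Bonds broken (reactants):
  C-C: 1 × 356 = 356
  C-H: 6 × 423 = 2538
  C=C: 1 × 621 = 621
  Cl-Cl: 1 × 251 = 251
  Σ(broken) = 3766 kJ
Bonds formed (products):
  C-C: 2 × 356 = 712
  C-Cl: 2 × 321 = 642
  C-H: 6 × 423 = 2538
  Σ(formed) = 3892 kJ
ΔH = Σ(broken) − Σ(formed) = 3766 − 3892 = −126 kJ

ΔH ≈ −126 kJ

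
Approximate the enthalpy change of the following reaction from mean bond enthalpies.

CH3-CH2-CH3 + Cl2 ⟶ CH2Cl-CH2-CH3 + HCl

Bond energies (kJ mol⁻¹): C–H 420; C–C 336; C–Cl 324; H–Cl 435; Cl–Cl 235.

ΔH ≈ −104 kJ

Bonds broken (reactants):
  C–C: 2 × 336 = 672
  C–H: 8 × 420 = 3360
  Cl–Cl: 1 × 235 = 235
  Σ(broken) = 4267 kJ
Bonds formed (products):
  C–C: 2 × 336 = 672
  C–Cl: 1 × 324 = 324
  C–H: 7 × 420 = 2940
  H–Cl: 1 × 435 = 435
  Σ(formed) = 4371 kJ
ΔH = Σ(broken) − Σ(formed) = 4267 − 4371 = −104 kJ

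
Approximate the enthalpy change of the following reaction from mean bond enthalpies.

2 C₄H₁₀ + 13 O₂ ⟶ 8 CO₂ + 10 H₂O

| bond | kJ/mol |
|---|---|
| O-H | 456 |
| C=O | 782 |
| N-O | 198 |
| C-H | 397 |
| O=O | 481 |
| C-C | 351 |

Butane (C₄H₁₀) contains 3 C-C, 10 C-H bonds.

Bonds broken (reactants):
  C-C: 6 × 351 = 2106
  C-H: 20 × 397 = 7940
  O=O: 13 × 481 = 6253
  Σ(broken) = 16299 kJ
Bonds formed (products):
  C=O: 16 × 782 = 12512
  O-H: 20 × 456 = 9120
  Σ(formed) = 21632 kJ
ΔH = Σ(broken) − Σ(formed) = 16299 − 21632 = −5333 kJ

ΔH ≈ −5333 kJ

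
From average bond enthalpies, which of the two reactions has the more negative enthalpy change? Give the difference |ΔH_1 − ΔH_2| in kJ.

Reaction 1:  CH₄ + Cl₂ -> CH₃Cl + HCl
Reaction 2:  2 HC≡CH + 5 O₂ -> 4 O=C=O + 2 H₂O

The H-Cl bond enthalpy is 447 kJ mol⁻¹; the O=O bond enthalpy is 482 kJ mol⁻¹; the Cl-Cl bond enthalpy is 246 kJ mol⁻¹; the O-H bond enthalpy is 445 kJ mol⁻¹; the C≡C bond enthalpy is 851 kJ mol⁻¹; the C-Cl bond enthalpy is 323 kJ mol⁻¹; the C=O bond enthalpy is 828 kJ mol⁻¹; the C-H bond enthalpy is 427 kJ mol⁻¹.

Reaction 2, by 2487 kJ

Reaction 1:
  Bonds broken (reactants):
    C-H: 4 × 427 = 1708
    Cl-Cl: 1 × 246 = 246
    Σ(broken) = 1954 kJ
  Bonds formed (products):
    C-Cl: 1 × 323 = 323
    C-H: 3 × 427 = 1281
    H-Cl: 1 × 447 = 447
    Σ(formed) = 2051 kJ
  ΔH_1 = 1954 − 2051 = −97 kJ
Reaction 2:
  Bonds broken (reactants):
    C≡C: 2 × 851 = 1702
    C-H: 4 × 427 = 1708
    O=O: 5 × 482 = 2410
    Σ(broken) = 5820 kJ
  Bonds formed (products):
    C=O: 8 × 828 = 6624
    O-H: 4 × 445 = 1780
    Σ(formed) = 8404 kJ
  ΔH_2 = 5820 − 8404 = −2584 kJ
ΔH_1 − ΔH_2 = +2487 kJ, so reaction 2 has the more negative ΔH; |ΔH_1 − ΔH_2| = 2487 kJ.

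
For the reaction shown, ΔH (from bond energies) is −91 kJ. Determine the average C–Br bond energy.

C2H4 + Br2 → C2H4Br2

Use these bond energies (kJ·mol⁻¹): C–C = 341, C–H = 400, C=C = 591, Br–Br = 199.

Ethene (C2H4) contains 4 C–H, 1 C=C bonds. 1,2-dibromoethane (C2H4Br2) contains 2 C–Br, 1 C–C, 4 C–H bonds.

Let D be the C–Br bond energy.
Σ(broken) = 1×199 + 4×400 + 1×591 = 2390
Σ(formed) = 2×D + 1×341 + 4×400 = 1941 + 2D
ΔH = Σ(broken) − Σ(formed) = (2390) − (1941 + 2D) = +449 − 2D
Setting this equal to −91 kJ gives 2D = 540, so D = 270 kJ/mol.

D(C–Br) ≈ 270 kJ/mol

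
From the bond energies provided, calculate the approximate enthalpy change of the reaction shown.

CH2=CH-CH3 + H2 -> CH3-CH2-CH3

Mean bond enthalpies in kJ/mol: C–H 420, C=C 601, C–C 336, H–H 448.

Bonds broken (reactants):
  C–C: 1 × 336 = 336
  C–H: 6 × 420 = 2520
  C=C: 1 × 601 = 601
  H–H: 1 × 448 = 448
  Σ(broken) = 3905 kJ
Bonds formed (products):
  C–C: 2 × 336 = 672
  C–H: 8 × 420 = 3360
  Σ(formed) = 4032 kJ
ΔH = Σ(broken) − Σ(formed) = 3905 − 4032 = −127 kJ

ΔH ≈ −127 kJ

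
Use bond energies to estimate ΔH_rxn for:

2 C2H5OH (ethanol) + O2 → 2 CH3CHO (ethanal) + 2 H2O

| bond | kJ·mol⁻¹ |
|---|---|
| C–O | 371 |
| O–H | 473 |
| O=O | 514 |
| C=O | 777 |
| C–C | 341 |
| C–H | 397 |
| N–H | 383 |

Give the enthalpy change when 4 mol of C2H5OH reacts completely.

Bonds broken (reactants):
  C–C: 2 × 341 = 682
  C–H: 10 × 397 = 3970
  C–O: 2 × 371 = 742
  O–H: 2 × 473 = 946
  O=O: 1 × 514 = 514
  Σ(broken) = 6854 kJ
Bonds formed (products):
  C–C: 2 × 341 = 682
  C–H: 8 × 397 = 3176
  C=O: 2 × 777 = 1554
  O–H: 4 × 473 = 1892
  Σ(formed) = 7304 kJ
ΔH = Σ(broken) − Σ(formed) = 6854 − 7304 = −450 kJ
For 2× the reaction as written: 2 × (−450) = −900 kJ

ΔH = −900 kJ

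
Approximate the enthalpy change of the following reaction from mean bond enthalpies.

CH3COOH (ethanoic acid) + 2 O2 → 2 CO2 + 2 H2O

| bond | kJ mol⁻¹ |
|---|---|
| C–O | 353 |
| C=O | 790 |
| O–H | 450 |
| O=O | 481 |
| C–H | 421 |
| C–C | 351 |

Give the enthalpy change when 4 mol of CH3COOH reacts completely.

Bonds broken (reactants):
  C–C: 1 × 351 = 351
  C–H: 3 × 421 = 1263
  C–O: 1 × 353 = 353
  C=O: 1 × 790 = 790
  O–H: 1 × 450 = 450
  O=O: 2 × 481 = 962
  Σ(broken) = 4169 kJ
Bonds formed (products):
  C=O: 4 × 790 = 3160
  O–H: 4 × 450 = 1800
  Σ(formed) = 4960 kJ
ΔH = Σ(broken) − Σ(formed) = 4169 − 4960 = −791 kJ
For 4× the reaction as written: 4 × (−791) = −3164 kJ

ΔH = −3164 kJ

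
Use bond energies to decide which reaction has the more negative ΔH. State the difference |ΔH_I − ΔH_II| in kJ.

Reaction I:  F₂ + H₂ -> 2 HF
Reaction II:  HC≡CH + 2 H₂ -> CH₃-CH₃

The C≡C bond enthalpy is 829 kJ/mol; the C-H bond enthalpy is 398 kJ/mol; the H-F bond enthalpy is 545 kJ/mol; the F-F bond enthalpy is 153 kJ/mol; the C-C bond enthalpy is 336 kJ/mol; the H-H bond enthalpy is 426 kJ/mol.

Reaction I, by 264 kJ

Reaction I:
  Bonds broken (reactants):
    F-F: 1 × 153 = 153
    H-H: 1 × 426 = 426
    Σ(broken) = 579 kJ
  Bonds formed (products):
    H-F: 2 × 545 = 1090
    Σ(formed) = 1090 kJ
  ΔH_I = 579 − 1090 = −511 kJ
Reaction II:
  Bonds broken (reactants):
    C≡C: 1 × 829 = 829
    C-H: 2 × 398 = 796
    H-H: 2 × 426 = 852
    Σ(broken) = 2477 kJ
  Bonds formed (products):
    C-C: 1 × 336 = 336
    C-H: 6 × 398 = 2388
    Σ(formed) = 2724 kJ
  ΔH_II = 2477 − 2724 = −247 kJ
ΔH_I − ΔH_II = −264 kJ, so reaction I has the more negative ΔH; |ΔH_I − ΔH_II| = 264 kJ.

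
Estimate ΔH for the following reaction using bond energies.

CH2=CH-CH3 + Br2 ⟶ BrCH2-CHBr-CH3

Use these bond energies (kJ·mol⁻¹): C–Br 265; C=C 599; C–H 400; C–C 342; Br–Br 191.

ΔH ≈ −82 kJ

Bonds broken (reactants):
  Br–Br: 1 × 191 = 191
  C–C: 1 × 342 = 342
  C–H: 6 × 400 = 2400
  C=C: 1 × 599 = 599
  Σ(broken) = 3532 kJ
Bonds formed (products):
  C–Br: 2 × 265 = 530
  C–C: 2 × 342 = 684
  C–H: 6 × 400 = 2400
  Σ(formed) = 3614 kJ
ΔH = Σ(broken) − Σ(formed) = 3532 − 3614 = −82 kJ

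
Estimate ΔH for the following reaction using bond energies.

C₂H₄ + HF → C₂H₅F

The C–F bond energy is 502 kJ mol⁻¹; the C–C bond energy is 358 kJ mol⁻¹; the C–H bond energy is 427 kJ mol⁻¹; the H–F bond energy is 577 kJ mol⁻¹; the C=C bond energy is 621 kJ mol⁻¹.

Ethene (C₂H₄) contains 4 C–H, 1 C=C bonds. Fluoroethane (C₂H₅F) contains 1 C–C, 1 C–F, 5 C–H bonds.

ΔH ≈ −89 kJ

Bonds broken (reactants):
  C–H: 4 × 427 = 1708
  C=C: 1 × 621 = 621
  H–F: 1 × 577 = 577
  Σ(broken) = 2906 kJ
Bonds formed (products):
  C–C: 1 × 358 = 358
  C–F: 1 × 502 = 502
  C–H: 5 × 427 = 2135
  Σ(formed) = 2995 kJ
ΔH = Σ(broken) − Σ(formed) = 2906 − 2995 = −89 kJ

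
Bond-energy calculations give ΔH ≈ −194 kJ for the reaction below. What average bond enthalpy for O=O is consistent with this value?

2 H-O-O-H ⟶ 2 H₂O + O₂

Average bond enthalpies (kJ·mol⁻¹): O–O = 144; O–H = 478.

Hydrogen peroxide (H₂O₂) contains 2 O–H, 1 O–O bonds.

D(O=O) ≈ 482 kJ/mol

Let D be the O=O bond energy.
Σ(broken) = 4×478 + 2×144 = 2200
Σ(formed) = 4×478 + 1×D = 1912 + D
ΔH = Σ(broken) − Σ(formed) = (2200) − (1912 + D) = +288 − D
Setting this equal to −194 kJ gives D = 482 kJ/mol.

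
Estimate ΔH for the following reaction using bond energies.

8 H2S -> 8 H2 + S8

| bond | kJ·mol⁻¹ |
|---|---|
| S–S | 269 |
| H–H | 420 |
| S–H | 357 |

ΔH ≈ +200 kJ

Bonds broken (reactants):
  S–H: 16 × 357 = 5712
  Σ(broken) = 5712 kJ
Bonds formed (products):
  H–H: 8 × 420 = 3360
  S–S: 8 × 269 = 2152
  Σ(formed) = 5512 kJ
ΔH = Σ(broken) − Σ(formed) = 5712 − 5512 = +200 kJ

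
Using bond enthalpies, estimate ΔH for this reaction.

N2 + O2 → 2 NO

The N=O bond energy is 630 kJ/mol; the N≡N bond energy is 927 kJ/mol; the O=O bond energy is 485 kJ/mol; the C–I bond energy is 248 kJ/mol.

Bonds broken (reactants):
  N≡N: 1 × 927 = 927
  O=O: 1 × 485 = 485
  Σ(broken) = 1412 kJ
Bonds formed (products):
  N=O: 2 × 630 = 1260
  Σ(formed) = 1260 kJ
ΔH = Σ(broken) − Σ(formed) = 1412 − 1260 = +152 kJ

ΔH ≈ +152 kJ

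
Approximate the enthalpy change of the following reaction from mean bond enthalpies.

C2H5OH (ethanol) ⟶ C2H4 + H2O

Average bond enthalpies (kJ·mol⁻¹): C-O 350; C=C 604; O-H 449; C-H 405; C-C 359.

ΔH ≈ +61 kJ

Bonds broken (reactants):
  C-C: 1 × 359 = 359
  C-H: 5 × 405 = 2025
  C-O: 1 × 350 = 350
  O-H: 1 × 449 = 449
  Σ(broken) = 3183 kJ
Bonds formed (products):
  C-H: 4 × 405 = 1620
  C=C: 1 × 604 = 604
  O-H: 2 × 449 = 898
  Σ(formed) = 3122 kJ
ΔH = Σ(broken) − Σ(formed) = 3183 − 3122 = +61 kJ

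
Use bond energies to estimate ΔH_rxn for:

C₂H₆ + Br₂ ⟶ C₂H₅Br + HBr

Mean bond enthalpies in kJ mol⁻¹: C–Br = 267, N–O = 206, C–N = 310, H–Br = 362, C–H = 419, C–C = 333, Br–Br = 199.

Bonds broken (reactants):
  Br–Br: 1 × 199 = 199
  C–C: 1 × 333 = 333
  C–H: 6 × 419 = 2514
  Σ(broken) = 3046 kJ
Bonds formed (products):
  C–Br: 1 × 267 = 267
  C–C: 1 × 333 = 333
  C–H: 5 × 419 = 2095
  H–Br: 1 × 362 = 362
  Σ(formed) = 3057 kJ
ΔH = Σ(broken) − Σ(formed) = 3046 − 3057 = −11 kJ

ΔH ≈ −11 kJ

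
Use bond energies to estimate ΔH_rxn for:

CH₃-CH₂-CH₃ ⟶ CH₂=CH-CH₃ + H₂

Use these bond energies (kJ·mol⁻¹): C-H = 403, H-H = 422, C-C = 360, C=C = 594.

ΔH ≈ +150 kJ

Bonds broken (reactants):
  C-C: 2 × 360 = 720
  C-H: 8 × 403 = 3224
  Σ(broken) = 3944 kJ
Bonds formed (products):
  C-C: 1 × 360 = 360
  C-H: 6 × 403 = 2418
  C=C: 1 × 594 = 594
  H-H: 1 × 422 = 422
  Σ(formed) = 3794 kJ
ΔH = Σ(broken) − Σ(formed) = 3944 − 3794 = +150 kJ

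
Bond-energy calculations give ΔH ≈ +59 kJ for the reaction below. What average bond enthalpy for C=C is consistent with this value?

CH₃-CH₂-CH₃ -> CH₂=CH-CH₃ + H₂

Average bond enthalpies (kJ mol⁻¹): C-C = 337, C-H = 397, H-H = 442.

D(C=C) ≈ 630 kJ/mol

Let D be the C=C bond energy.
Σ(broken) = 2×337 + 8×397 = 3850
Σ(formed) = 1×337 + 6×397 + 1×D + 1×442 = 3161 + D
ΔH = Σ(broken) − Σ(formed) = (3850) − (3161 + D) = +689 − D
Setting this equal to +59 kJ gives D = 630 kJ/mol.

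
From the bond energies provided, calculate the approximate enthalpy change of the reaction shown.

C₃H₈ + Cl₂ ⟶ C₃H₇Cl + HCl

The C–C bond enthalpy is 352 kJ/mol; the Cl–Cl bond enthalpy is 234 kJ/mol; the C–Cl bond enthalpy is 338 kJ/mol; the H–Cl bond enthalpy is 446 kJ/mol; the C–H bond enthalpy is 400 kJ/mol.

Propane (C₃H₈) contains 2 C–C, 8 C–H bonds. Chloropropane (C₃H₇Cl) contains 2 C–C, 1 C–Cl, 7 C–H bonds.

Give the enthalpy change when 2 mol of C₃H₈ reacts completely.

ΔH = −300 kJ

Bonds broken (reactants):
  C–C: 2 × 352 = 704
  C–H: 8 × 400 = 3200
  Cl–Cl: 1 × 234 = 234
  Σ(broken) = 4138 kJ
Bonds formed (products):
  C–C: 2 × 352 = 704
  C–Cl: 1 × 338 = 338
  C–H: 7 × 400 = 2800
  H–Cl: 1 × 446 = 446
  Σ(formed) = 4288 kJ
ΔH = Σ(broken) − Σ(formed) = 4138 − 4288 = −150 kJ
For 2× the reaction as written: 2 × (−150) = −300 kJ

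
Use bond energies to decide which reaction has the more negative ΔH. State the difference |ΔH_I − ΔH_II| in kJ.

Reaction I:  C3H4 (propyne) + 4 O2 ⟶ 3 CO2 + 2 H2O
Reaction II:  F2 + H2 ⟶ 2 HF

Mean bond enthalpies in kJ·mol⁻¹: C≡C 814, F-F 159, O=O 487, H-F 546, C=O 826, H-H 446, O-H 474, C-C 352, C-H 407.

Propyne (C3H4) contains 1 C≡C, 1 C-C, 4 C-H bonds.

Reaction I:
  Bonds broken (reactants):
    C≡C: 1 × 814 = 814
    C-C: 1 × 352 = 352
    C-H: 4 × 407 = 1628
    O=O: 4 × 487 = 1948
    Σ(broken) = 4742 kJ
  Bonds formed (products):
    C=O: 6 × 826 = 4956
    O-H: 4 × 474 = 1896
    Σ(formed) = 6852 kJ
  ΔH_I = 4742 − 6852 = −2110 kJ
Reaction II:
  Bonds broken (reactants):
    F-F: 1 × 159 = 159
    H-H: 1 × 446 = 446
    Σ(broken) = 605 kJ
  Bonds formed (products):
    H-F: 2 × 546 = 1092
    Σ(formed) = 1092 kJ
  ΔH_II = 605 − 1092 = −487 kJ
ΔH_I − ΔH_II = −1623 kJ, so reaction I has the more negative ΔH; |ΔH_I − ΔH_II| = 1623 kJ.

Reaction I, by 1623 kJ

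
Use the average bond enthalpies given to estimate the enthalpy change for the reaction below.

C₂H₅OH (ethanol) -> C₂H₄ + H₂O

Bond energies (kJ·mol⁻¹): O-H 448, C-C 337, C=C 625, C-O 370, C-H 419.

Bonds broken (reactants):
  C-C: 1 × 337 = 337
  C-H: 5 × 419 = 2095
  C-O: 1 × 370 = 370
  O-H: 1 × 448 = 448
  Σ(broken) = 3250 kJ
Bonds formed (products):
  C-H: 4 × 419 = 1676
  C=C: 1 × 625 = 625
  O-H: 2 × 448 = 896
  Σ(formed) = 3197 kJ
ΔH = Σ(broken) − Σ(formed) = 3250 − 3197 = +53 kJ

ΔH ≈ +53 kJ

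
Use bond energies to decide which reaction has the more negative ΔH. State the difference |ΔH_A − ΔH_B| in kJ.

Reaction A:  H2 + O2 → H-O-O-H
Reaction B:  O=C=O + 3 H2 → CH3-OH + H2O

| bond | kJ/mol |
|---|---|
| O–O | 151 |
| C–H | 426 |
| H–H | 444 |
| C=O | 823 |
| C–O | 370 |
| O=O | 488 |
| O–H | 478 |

Reaction A, by 71 kJ

Reaction A:
  Bonds broken (reactants):
    H–H: 1 × 444 = 444
    O=O: 1 × 488 = 488
    Σ(broken) = 932 kJ
  Bonds formed (products):
    O–H: 2 × 478 = 956
    O–O: 1 × 151 = 151
    Σ(formed) = 1107 kJ
  ΔH_A = 932 − 1107 = −175 kJ
Reaction B:
  Bonds broken (reactants):
    C=O: 2 × 823 = 1646
    H–H: 3 × 444 = 1332
    Σ(broken) = 2978 kJ
  Bonds formed (products):
    C–H: 3 × 426 = 1278
    C–O: 1 × 370 = 370
    O–H: 3 × 478 = 1434
    Σ(formed) = 3082 kJ
  ΔH_B = 2978 − 3082 = −104 kJ
ΔH_A − ΔH_B = −71 kJ, so reaction A has the more negative ΔH; |ΔH_A − ΔH_B| = 71 kJ.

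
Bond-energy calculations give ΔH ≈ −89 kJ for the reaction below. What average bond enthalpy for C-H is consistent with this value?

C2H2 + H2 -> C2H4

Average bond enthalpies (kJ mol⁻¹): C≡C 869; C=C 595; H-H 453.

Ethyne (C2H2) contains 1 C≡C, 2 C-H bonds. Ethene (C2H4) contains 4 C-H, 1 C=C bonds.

D(C-H) ≈ 408 kJ/mol

Let D be the C-H bond energy.
Σ(broken) = 1×869 + 2×D + 1×453 = 1322 + 2D
Σ(formed) = 4×D + 1×595 = 595 + 4D
ΔH = Σ(broken) − Σ(formed) = (1322 + 2D) − (595 + 4D) = +727 − 2D
Setting this equal to −89 kJ gives 2D = 816, so D = 408 kJ/mol.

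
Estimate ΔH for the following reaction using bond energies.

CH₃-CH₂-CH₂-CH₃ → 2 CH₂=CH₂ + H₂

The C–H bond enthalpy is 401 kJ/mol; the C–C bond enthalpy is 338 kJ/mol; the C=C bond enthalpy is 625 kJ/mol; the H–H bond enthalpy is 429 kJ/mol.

ΔH ≈ +137 kJ

Bonds broken (reactants):
  C–C: 3 × 338 = 1014
  C–H: 10 × 401 = 4010
  Σ(broken) = 5024 kJ
Bonds formed (products):
  C–H: 8 × 401 = 3208
  C=C: 2 × 625 = 1250
  H–H: 1 × 429 = 429
  Σ(formed) = 4887 kJ
ΔH = Σ(broken) − Σ(formed) = 5024 − 4887 = +137 kJ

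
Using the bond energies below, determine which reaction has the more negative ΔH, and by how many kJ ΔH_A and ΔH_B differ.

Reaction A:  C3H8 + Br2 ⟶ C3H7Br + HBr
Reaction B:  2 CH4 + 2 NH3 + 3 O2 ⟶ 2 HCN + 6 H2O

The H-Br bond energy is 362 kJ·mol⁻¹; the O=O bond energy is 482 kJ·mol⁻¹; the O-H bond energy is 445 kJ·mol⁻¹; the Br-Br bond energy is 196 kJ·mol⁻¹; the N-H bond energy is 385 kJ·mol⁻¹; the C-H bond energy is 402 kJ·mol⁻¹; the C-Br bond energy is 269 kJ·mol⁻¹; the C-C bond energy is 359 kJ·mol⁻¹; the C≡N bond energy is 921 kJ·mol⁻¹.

Reaction A:
  Bonds broken (reactants):
    Br-Br: 1 × 196 = 196
    C-C: 2 × 359 = 718
    C-H: 8 × 402 = 3216
    Σ(broken) = 4130 kJ
  Bonds formed (products):
    C-Br: 1 × 269 = 269
    C-C: 2 × 359 = 718
    C-H: 7 × 402 = 2814
    H-Br: 1 × 362 = 362
    Σ(formed) = 4163 kJ
  ΔH_A = 4130 − 4163 = −33 kJ
Reaction B:
  Bonds broken (reactants):
    C-H: 8 × 402 = 3216
    N-H: 6 × 385 = 2310
    O=O: 3 × 482 = 1446
    Σ(broken) = 6972 kJ
  Bonds formed (products):
    C≡N: 2 × 921 = 1842
    C-H: 2 × 402 = 804
    O-H: 12 × 445 = 5340
    Σ(formed) = 7986 kJ
  ΔH_B = 6972 − 7986 = −1014 kJ
ΔH_A − ΔH_B = +981 kJ, so reaction B has the more negative ΔH; |ΔH_A − ΔH_B| = 981 kJ.

Reaction B, by 981 kJ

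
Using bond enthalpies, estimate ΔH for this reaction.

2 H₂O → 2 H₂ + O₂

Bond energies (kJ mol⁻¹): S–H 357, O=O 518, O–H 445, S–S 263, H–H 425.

ΔH ≈ +412 kJ

Bonds broken (reactants):
  O–H: 4 × 445 = 1780
  Σ(broken) = 1780 kJ
Bonds formed (products):
  H–H: 2 × 425 = 850
  O=O: 1 × 518 = 518
  Σ(formed) = 1368 kJ
ΔH = Σ(broken) − Σ(formed) = 1780 − 1368 = +412 kJ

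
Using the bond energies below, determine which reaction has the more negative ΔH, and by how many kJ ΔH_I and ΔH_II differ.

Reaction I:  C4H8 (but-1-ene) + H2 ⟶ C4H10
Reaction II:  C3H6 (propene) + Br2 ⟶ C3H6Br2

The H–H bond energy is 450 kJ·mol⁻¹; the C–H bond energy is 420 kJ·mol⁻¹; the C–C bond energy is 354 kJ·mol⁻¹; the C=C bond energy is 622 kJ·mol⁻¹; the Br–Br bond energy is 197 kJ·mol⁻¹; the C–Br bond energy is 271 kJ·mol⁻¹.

Reaction I, by 45 kJ

Reaction I:
  Bonds broken (reactants):
    C–C: 2 × 354 = 708
    C–H: 8 × 420 = 3360
    C=C: 1 × 622 = 622
    H–H: 1 × 450 = 450
    Σ(broken) = 5140 kJ
  Bonds formed (products):
    C–C: 3 × 354 = 1062
    C–H: 10 × 420 = 4200
    Σ(formed) = 5262 kJ
  ΔH_I = 5140 − 5262 = −122 kJ
Reaction II:
  Bonds broken (reactants):
    Br–Br: 1 × 197 = 197
    C–C: 1 × 354 = 354
    C–H: 6 × 420 = 2520
    C=C: 1 × 622 = 622
    Σ(broken) = 3693 kJ
  Bonds formed (products):
    C–Br: 2 × 271 = 542
    C–C: 2 × 354 = 708
    C–H: 6 × 420 = 2520
    Σ(formed) = 3770 kJ
  ΔH_II = 3693 − 3770 = −77 kJ
ΔH_I − ΔH_II = −45 kJ, so reaction I has the more negative ΔH; |ΔH_I − ΔH_II| = 45 kJ.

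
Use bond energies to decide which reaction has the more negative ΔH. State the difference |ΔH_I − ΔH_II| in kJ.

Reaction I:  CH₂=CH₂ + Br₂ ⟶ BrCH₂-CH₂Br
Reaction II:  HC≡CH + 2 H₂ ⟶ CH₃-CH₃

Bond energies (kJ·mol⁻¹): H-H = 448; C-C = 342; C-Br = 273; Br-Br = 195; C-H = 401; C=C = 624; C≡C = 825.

Reaction I:
  Bonds broken (reactants):
    Br-Br: 1 × 195 = 195
    C-H: 4 × 401 = 1604
    C=C: 1 × 624 = 624
    Σ(broken) = 2423 kJ
  Bonds formed (products):
    C-Br: 2 × 273 = 546
    C-C: 1 × 342 = 342
    C-H: 4 × 401 = 1604
    Σ(formed) = 2492 kJ
  ΔH_I = 2423 − 2492 = −69 kJ
Reaction II:
  Bonds broken (reactants):
    C≡C: 1 × 825 = 825
    C-H: 2 × 401 = 802
    H-H: 2 × 448 = 896
    Σ(broken) = 2523 kJ
  Bonds formed (products):
    C-C: 1 × 342 = 342
    C-H: 6 × 401 = 2406
    Σ(formed) = 2748 kJ
  ΔH_II = 2523 − 2748 = −225 kJ
ΔH_I − ΔH_II = +156 kJ, so reaction II has the more negative ΔH; |ΔH_I − ΔH_II| = 156 kJ.

Reaction II, by 156 kJ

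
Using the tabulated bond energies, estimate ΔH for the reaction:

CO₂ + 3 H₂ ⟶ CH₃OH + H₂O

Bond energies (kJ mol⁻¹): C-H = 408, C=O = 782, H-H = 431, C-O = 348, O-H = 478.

Bonds broken (reactants):
  C=O: 2 × 782 = 1564
  H-H: 3 × 431 = 1293
  Σ(broken) = 2857 kJ
Bonds formed (products):
  C-H: 3 × 408 = 1224
  C-O: 1 × 348 = 348
  O-H: 3 × 478 = 1434
  Σ(formed) = 3006 kJ
ΔH = Σ(broken) − Σ(formed) = 2857 − 3006 = −149 kJ

ΔH ≈ −149 kJ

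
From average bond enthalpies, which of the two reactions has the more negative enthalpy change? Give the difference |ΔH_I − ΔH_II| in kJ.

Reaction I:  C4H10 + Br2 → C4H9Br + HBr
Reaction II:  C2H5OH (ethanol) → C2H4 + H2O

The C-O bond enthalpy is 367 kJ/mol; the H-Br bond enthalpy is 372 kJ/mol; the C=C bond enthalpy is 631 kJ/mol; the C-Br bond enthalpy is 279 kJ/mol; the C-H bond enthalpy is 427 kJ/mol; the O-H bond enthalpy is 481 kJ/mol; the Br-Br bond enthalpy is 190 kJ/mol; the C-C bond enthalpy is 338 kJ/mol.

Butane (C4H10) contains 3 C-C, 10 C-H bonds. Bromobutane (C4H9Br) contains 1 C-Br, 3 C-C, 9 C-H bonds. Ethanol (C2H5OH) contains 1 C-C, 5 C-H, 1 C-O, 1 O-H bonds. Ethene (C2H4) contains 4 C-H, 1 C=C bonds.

Reaction I:
  Bonds broken (reactants):
    Br-Br: 1 × 190 = 190
    C-C: 3 × 338 = 1014
    C-H: 10 × 427 = 4270
    Σ(broken) = 5474 kJ
  Bonds formed (products):
    C-Br: 1 × 279 = 279
    C-C: 3 × 338 = 1014
    C-H: 9 × 427 = 3843
    H-Br: 1 × 372 = 372
    Σ(formed) = 5508 kJ
  ΔH_I = 5474 − 5508 = −34 kJ
Reaction II:
  Bonds broken (reactants):
    C-C: 1 × 338 = 338
    C-H: 5 × 427 = 2135
    C-O: 1 × 367 = 367
    O-H: 1 × 481 = 481
    Σ(broken) = 3321 kJ
  Bonds formed (products):
    C-H: 4 × 427 = 1708
    C=C: 1 × 631 = 631
    O-H: 2 × 481 = 962
    Σ(formed) = 3301 kJ
  ΔH_II = 3321 − 3301 = +20 kJ
ΔH_I − ΔH_II = −54 kJ, so reaction I has the more negative ΔH; |ΔH_I − ΔH_II| = 54 kJ.

Reaction I, by 54 kJ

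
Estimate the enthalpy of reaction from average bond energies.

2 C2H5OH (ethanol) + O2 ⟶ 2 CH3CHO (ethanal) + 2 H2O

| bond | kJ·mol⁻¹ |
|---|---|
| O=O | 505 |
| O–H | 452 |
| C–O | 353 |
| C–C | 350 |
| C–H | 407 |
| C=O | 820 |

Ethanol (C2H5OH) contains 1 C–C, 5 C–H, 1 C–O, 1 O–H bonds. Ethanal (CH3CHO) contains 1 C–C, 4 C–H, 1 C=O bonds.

Bonds broken (reactants):
  C–C: 2 × 350 = 700
  C–H: 10 × 407 = 4070
  C–O: 2 × 353 = 706
  O–H: 2 × 452 = 904
  O=O: 1 × 505 = 505
  Σ(broken) = 6885 kJ
Bonds formed (products):
  C–C: 2 × 350 = 700
  C–H: 8 × 407 = 3256
  C=O: 2 × 820 = 1640
  O–H: 4 × 452 = 1808
  Σ(formed) = 7404 kJ
ΔH = Σ(broken) − Σ(formed) = 6885 − 7404 = −519 kJ

ΔH ≈ −519 kJ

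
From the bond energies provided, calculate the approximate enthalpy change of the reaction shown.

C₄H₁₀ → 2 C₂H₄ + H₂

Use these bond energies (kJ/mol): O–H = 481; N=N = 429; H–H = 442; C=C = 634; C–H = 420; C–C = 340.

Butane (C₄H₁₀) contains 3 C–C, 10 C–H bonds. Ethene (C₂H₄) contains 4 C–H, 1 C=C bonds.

ΔH ≈ +150 kJ

Bonds broken (reactants):
  C–C: 3 × 340 = 1020
  C–H: 10 × 420 = 4200
  Σ(broken) = 5220 kJ
Bonds formed (products):
  C–H: 8 × 420 = 3360
  C=C: 2 × 634 = 1268
  H–H: 1 × 442 = 442
  Σ(formed) = 5070 kJ
ΔH = Σ(broken) − Σ(formed) = 5220 − 5070 = +150 kJ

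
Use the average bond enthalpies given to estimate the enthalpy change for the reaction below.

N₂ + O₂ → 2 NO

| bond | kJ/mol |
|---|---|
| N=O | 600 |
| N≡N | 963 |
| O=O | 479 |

ΔH ≈ +242 kJ

Bonds broken (reactants):
  N≡N: 1 × 963 = 963
  O=O: 1 × 479 = 479
  Σ(broken) = 1442 kJ
Bonds formed (products):
  N=O: 2 × 600 = 1200
  Σ(formed) = 1200 kJ
ΔH = Σ(broken) − Σ(formed) = 1442 − 1200 = +242 kJ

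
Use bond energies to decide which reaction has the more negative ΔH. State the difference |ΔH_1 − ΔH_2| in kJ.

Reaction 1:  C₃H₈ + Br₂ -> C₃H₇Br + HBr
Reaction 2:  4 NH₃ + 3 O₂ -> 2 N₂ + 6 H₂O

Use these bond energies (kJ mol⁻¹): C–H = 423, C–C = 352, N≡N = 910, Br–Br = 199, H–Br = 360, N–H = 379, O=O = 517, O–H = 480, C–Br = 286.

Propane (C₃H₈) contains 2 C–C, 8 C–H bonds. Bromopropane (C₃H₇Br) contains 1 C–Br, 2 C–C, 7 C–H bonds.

Reaction 1:
  Bonds broken (reactants):
    Br–Br: 1 × 199 = 199
    C–C: 2 × 352 = 704
    C–H: 8 × 423 = 3384
    Σ(broken) = 4287 kJ
  Bonds formed (products):
    C–Br: 1 × 286 = 286
    C–C: 2 × 352 = 704
    C–H: 7 × 423 = 2961
    H–Br: 1 × 360 = 360
    Σ(formed) = 4311 kJ
  ΔH_1 = 4287 − 4311 = −24 kJ
Reaction 2:
  Bonds broken (reactants):
    N–H: 12 × 379 = 4548
    O=O: 3 × 517 = 1551
    Σ(broken) = 6099 kJ
  Bonds formed (products):
    N≡N: 2 × 910 = 1820
    O–H: 12 × 480 = 5760
    Σ(formed) = 7580 kJ
  ΔH_2 = 6099 − 7580 = −1481 kJ
ΔH_1 − ΔH_2 = +1457 kJ, so reaction 2 has the more negative ΔH; |ΔH_1 − ΔH_2| = 1457 kJ.

Reaction 2, by 1457 kJ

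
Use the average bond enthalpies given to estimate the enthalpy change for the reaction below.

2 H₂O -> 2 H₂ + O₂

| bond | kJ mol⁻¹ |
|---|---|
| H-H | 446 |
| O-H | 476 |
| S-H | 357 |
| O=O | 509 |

ΔH ≈ +503 kJ

Bonds broken (reactants):
  O-H: 4 × 476 = 1904
  Σ(broken) = 1904 kJ
Bonds formed (products):
  H-H: 2 × 446 = 892
  O=O: 1 × 509 = 509
  Σ(formed) = 1401 kJ
ΔH = Σ(broken) − Σ(formed) = 1904 − 1401 = +503 kJ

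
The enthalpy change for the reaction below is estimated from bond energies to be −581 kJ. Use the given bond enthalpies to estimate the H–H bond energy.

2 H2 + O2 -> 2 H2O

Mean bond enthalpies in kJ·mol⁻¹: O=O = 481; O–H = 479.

Let D be the H–H bond energy.
Σ(broken) = 2×D + 1×481 = 481 + 2D
Σ(formed) = 4×479 = 1916
ΔH = Σ(broken) − Σ(formed) = (481 + 2D) − (1916) = −1435 + 2D
Setting this equal to −581 kJ gives 2D = 854, so D = 427 kJ/mol.

D(H–H) ≈ 427 kJ/mol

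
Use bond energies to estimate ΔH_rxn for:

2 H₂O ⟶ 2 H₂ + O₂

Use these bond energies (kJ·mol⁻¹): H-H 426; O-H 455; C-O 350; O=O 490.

Bonds broken (reactants):
  O-H: 4 × 455 = 1820
  Σ(broken) = 1820 kJ
Bonds formed (products):
  H-H: 2 × 426 = 852
  O=O: 1 × 490 = 490
  Σ(formed) = 1342 kJ
ΔH = Σ(broken) − Σ(formed) = 1820 − 1342 = +478 kJ

ΔH ≈ +478 kJ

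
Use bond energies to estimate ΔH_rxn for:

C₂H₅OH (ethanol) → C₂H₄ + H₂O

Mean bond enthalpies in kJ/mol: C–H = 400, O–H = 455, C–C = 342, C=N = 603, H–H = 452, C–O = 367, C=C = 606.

ΔH ≈ +48 kJ

Bonds broken (reactants):
  C–C: 1 × 342 = 342
  C–H: 5 × 400 = 2000
  C–O: 1 × 367 = 367
  O–H: 1 × 455 = 455
  Σ(broken) = 3164 kJ
Bonds formed (products):
  C–H: 4 × 400 = 1600
  C=C: 1 × 606 = 606
  O–H: 2 × 455 = 910
  Σ(formed) = 3116 kJ
ΔH = Σ(broken) − Σ(formed) = 3164 − 3116 = +48 kJ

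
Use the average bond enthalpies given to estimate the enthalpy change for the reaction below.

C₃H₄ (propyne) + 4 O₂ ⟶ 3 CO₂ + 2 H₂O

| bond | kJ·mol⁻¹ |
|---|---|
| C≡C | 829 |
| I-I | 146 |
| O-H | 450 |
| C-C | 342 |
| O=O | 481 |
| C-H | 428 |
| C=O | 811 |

Bonds broken (reactants):
  C≡C: 1 × 829 = 829
  C-C: 1 × 342 = 342
  C-H: 4 × 428 = 1712
  O=O: 4 × 481 = 1924
  Σ(broken) = 4807 kJ
Bonds formed (products):
  C=O: 6 × 811 = 4866
  O-H: 4 × 450 = 1800
  Σ(formed) = 6666 kJ
ΔH = Σ(broken) − Σ(formed) = 4807 − 6666 = −1859 kJ

ΔH ≈ −1859 kJ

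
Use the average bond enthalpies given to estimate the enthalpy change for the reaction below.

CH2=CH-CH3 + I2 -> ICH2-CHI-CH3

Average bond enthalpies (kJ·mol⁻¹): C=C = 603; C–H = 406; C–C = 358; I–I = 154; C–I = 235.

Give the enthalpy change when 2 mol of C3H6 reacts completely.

ΔH = −142 kJ

Bonds broken (reactants):
  C–C: 1 × 358 = 358
  C–H: 6 × 406 = 2436
  C=C: 1 × 603 = 603
  I–I: 1 × 154 = 154
  Σ(broken) = 3551 kJ
Bonds formed (products):
  C–C: 2 × 358 = 716
  C–H: 6 × 406 = 2436
  C–I: 2 × 235 = 470
  Σ(formed) = 3622 kJ
ΔH = Σ(broken) − Σ(formed) = 3551 − 3622 = −71 kJ
For 2× the reaction as written: 2 × (−71) = −142 kJ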